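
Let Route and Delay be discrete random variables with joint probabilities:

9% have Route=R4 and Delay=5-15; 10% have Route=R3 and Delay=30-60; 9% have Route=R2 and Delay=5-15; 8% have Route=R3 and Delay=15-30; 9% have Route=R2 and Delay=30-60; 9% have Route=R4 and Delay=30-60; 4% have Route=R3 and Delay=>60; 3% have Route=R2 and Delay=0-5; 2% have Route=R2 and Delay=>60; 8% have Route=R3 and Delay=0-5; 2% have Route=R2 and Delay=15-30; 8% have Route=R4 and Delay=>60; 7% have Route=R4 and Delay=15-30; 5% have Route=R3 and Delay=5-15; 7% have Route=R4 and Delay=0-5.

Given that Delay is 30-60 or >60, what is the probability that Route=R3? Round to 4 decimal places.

P(Delay=30-60) = 0.09 + 0.10 + 0.09 = 0.28.
P(Delay=>60) = 0.02 + 0.04 + 0.08 = 0.14.
P(Delay ∈ {30-60, >60}) = 0.28 + 0.14 = 0.42; P(Route=R3, Delay ∈ {30-60, >60}) = 0.10 + 0.04 = 0.14.
P(Route=R3 | Delay ∈ {30-60, >60}) = 0.14/0.42 = 0.3333.

0.3333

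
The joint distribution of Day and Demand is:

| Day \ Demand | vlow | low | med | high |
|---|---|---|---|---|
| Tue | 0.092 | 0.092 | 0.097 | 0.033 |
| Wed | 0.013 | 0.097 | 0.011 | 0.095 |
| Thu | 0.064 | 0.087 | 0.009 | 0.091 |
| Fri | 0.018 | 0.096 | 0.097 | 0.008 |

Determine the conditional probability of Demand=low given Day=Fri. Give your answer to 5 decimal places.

0.43836

P(Day=Fri) = 0.018 + 0.096 + 0.097 + 0.008 = 0.219.
P(Demand=low | Day=Fri) = 0.096/0.219 = 0.43836.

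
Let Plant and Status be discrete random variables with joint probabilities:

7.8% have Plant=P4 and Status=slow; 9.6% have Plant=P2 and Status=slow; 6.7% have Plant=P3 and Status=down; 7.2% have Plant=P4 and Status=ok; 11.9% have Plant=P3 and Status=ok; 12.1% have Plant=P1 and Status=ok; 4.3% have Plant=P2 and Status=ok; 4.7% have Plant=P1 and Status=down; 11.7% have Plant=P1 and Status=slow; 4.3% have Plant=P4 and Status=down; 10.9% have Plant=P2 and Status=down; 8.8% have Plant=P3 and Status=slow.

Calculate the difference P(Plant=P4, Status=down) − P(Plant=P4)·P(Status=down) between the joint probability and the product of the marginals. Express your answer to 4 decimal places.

-0.0083

P(Plant=P4) = 0.072 + 0.078 + 0.043 = 0.193.
P(Status=down) = 0.047 + 0.109 + 0.067 + 0.043 = 0.266.
P(Plant=P4, Status=down) − P(Plant=P4)P(Status=down) = 0.043 − 0.193×0.266 = -0.0083.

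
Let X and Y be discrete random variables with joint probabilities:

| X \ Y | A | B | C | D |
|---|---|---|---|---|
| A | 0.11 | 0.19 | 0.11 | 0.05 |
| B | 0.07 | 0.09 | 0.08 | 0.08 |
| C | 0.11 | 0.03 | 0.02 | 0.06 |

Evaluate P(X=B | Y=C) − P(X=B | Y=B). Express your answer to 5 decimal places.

0.09063

P(Y=C) = 0.11 + 0.08 + 0.02 = 0.21; P(X=B | Y=C) = 0.08/0.21 = 0.380952.
P(Y=B) = 0.19 + 0.09 + 0.03 = 0.31; P(X=B | Y=B) = 0.09/0.31 = 0.290323.
Difference = 0.09063.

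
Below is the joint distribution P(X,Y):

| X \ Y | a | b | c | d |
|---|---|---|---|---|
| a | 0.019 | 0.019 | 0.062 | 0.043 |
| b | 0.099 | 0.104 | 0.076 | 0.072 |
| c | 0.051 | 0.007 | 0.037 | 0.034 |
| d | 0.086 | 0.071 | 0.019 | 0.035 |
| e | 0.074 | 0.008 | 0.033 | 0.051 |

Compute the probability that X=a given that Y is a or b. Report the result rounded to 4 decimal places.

P(Y=a) = 0.019 + 0.099 + 0.051 + 0.086 + 0.074 = 0.329.
P(Y=b) = 0.019 + 0.104 + 0.007 + 0.071 + 0.008 = 0.209.
P(Y ∈ {a, b}) = 0.329 + 0.209 = 0.538; P(X=a, Y ∈ {a, b}) = 0.019 + 0.019 = 0.038.
P(X=a | Y ∈ {a, b}) = 0.038/0.538 = 0.0706.

0.0706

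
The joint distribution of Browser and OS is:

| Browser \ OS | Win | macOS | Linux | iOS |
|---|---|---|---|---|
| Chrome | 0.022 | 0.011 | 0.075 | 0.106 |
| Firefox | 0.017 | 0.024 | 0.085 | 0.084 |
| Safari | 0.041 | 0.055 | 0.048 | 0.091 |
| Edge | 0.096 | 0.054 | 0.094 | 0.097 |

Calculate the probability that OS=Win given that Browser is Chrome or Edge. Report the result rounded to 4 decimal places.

P(Browser=Chrome) = 0.022 + 0.011 + 0.075 + 0.106 = 0.214.
P(Browser=Edge) = 0.096 + 0.054 + 0.094 + 0.097 = 0.341.
P(Browser ∈ {Chrome, Edge}) = 0.214 + 0.341 = 0.555; P(OS=Win, Browser ∈ {Chrome, Edge}) = 0.022 + 0.096 = 0.118.
P(OS=Win | Browser ∈ {Chrome, Edge}) = 0.118/0.555 = 0.2126.

0.2126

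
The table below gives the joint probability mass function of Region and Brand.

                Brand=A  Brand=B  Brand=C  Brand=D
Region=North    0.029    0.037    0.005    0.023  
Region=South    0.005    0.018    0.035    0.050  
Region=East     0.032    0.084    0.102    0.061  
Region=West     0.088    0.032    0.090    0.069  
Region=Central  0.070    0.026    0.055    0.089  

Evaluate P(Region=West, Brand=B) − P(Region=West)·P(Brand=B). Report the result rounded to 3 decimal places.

-0.023

P(Region=West) = 0.088 + 0.032 + 0.090 + 0.069 = 0.279.
P(Brand=B) = 0.037 + 0.018 + 0.084 + 0.032 + 0.026 = 0.197.
P(Region=West, Brand=B) − P(Region=West)P(Brand=B) = 0.032 − 0.279×0.197 = -0.023.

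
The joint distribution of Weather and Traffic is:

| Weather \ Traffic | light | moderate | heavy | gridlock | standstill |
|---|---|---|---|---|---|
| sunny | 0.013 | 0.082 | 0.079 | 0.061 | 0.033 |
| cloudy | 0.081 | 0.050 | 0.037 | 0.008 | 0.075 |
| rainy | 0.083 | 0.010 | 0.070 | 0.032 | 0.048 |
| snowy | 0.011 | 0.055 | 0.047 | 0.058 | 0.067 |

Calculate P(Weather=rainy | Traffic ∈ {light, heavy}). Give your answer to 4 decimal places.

P(Traffic=light) = 0.013 + 0.081 + 0.083 + 0.011 = 0.188.
P(Traffic=heavy) = 0.079 + 0.037 + 0.070 + 0.047 = 0.233.
P(Traffic ∈ {light, heavy}) = 0.188 + 0.233 = 0.421; P(Weather=rainy, Traffic ∈ {light, heavy}) = 0.083 + 0.070 = 0.153.
P(Weather=rainy | Traffic ∈ {light, heavy}) = 0.153/0.421 = 0.3634.

0.3634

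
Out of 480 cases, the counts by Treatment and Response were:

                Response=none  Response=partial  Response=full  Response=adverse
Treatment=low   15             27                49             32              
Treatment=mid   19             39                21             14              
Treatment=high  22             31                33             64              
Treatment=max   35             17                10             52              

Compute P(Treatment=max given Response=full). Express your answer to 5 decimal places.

0.08850

Total with Response=full: 49 + 21 + 33 + 10 = 113.
P(Treatment=max | Response=full) = 10/113 = 0.08850.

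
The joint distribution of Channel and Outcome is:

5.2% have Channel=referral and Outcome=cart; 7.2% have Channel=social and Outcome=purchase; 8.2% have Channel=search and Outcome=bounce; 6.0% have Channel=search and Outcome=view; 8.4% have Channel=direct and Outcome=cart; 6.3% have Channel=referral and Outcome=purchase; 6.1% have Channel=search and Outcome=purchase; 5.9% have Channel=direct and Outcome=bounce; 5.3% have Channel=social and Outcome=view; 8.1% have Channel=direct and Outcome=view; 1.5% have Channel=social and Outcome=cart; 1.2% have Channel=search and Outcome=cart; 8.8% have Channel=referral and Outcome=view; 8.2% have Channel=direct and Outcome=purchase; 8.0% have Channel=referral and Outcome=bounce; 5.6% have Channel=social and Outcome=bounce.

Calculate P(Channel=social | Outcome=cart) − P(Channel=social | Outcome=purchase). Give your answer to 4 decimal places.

P(Outcome=cart) = 0.012 + 0.015 + 0.084 + 0.052 = 0.163; P(Channel=social | Outcome=cart) = 0.015/0.163 = 0.09202.
P(Outcome=purchase) = 0.061 + 0.072 + 0.082 + 0.063 = 0.278; P(Channel=social | Outcome=purchase) = 0.072/0.278 = 0.25899.
Difference = -0.1670.

-0.1670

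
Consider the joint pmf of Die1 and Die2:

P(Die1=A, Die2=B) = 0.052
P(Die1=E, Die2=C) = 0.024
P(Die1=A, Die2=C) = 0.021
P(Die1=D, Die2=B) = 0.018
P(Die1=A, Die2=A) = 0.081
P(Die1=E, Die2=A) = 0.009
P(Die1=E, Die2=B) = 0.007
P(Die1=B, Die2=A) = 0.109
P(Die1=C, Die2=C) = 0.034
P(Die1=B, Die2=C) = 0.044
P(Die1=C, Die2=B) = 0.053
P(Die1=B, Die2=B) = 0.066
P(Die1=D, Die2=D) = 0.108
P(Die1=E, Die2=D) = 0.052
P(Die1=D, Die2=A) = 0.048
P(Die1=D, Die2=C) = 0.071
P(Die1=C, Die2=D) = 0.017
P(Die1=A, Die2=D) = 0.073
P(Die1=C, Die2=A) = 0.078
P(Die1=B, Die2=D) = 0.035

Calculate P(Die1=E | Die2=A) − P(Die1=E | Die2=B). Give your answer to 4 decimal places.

-0.0080

P(Die2=A) = 0.081 + 0.109 + 0.078 + 0.048 + 0.009 = 0.325; P(Die1=E | Die2=A) = 0.009/0.325 = 0.02769.
P(Die2=B) = 0.052 + 0.066 + 0.053 + 0.018 + 0.007 = 0.196; P(Die1=E | Die2=B) = 0.007/0.196 = 0.03571.
Difference = -0.0080.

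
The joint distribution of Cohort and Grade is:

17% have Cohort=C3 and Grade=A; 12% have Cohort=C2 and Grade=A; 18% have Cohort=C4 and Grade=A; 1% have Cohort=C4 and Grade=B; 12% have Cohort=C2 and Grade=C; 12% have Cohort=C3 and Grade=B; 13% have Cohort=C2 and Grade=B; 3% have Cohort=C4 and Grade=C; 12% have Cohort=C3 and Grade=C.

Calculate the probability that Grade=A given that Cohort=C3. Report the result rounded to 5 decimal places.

0.41463

P(Cohort=C3) = 0.17 + 0.12 + 0.12 = 0.41.
P(Grade=A | Cohort=C3) = 0.17/0.41 = 0.41463.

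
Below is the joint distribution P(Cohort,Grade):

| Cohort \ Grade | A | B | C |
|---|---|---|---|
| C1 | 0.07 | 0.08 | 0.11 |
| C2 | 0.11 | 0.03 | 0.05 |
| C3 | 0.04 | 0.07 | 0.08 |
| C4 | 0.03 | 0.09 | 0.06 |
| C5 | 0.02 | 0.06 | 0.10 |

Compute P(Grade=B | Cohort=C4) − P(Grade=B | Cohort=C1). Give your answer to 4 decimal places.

0.1923

P(Cohort=C4) = 0.03 + 0.09 + 0.06 = 0.18; P(Grade=B | Cohort=C4) = 0.09/0.18 = 0.50000.
P(Cohort=C1) = 0.07 + 0.08 + 0.11 = 0.26; P(Grade=B | Cohort=C1) = 0.08/0.26 = 0.30769.
Difference = 0.1923.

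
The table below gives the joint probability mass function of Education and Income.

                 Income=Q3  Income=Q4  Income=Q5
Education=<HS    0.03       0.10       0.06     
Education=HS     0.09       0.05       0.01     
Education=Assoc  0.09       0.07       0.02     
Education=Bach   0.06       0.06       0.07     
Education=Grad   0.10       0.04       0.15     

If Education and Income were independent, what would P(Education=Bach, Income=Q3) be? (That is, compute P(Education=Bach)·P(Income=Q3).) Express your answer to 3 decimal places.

P(Education=Bach) = 0.06 + 0.06 + 0.07 = 0.19.
P(Income=Q3) = 0.03 + 0.09 + 0.09 + 0.06 + 0.10 = 0.37.
Product: 0.19 × 0.37 = 0.070.

0.070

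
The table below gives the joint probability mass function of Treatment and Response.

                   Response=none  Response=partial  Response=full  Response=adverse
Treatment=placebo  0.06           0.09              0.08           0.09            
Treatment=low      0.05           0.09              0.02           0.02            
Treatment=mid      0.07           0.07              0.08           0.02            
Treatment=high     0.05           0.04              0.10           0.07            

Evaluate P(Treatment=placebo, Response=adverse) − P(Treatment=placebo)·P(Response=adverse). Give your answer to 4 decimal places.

0.0260

P(Treatment=placebo) = 0.06 + 0.09 + 0.08 + 0.09 = 0.32.
P(Response=adverse) = 0.09 + 0.02 + 0.02 + 0.07 = 0.20.
P(Treatment=placebo, Response=adverse) − P(Treatment=placebo)P(Response=adverse) = 0.09 − 0.32×0.20 = 0.0260.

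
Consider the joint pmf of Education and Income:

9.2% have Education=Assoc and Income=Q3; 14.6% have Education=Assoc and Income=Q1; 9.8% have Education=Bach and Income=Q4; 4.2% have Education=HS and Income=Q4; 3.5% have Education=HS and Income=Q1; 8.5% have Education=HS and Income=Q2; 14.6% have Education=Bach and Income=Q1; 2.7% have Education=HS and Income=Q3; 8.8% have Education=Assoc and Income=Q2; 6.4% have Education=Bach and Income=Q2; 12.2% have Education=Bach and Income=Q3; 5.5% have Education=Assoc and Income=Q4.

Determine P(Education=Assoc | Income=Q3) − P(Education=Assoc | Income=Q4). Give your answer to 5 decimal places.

0.09969

P(Income=Q3) = 0.027 + 0.092 + 0.122 = 0.241; P(Education=Assoc | Income=Q3) = 0.092/0.241 = 0.381743.
P(Income=Q4) = 0.042 + 0.055 + 0.098 = 0.195; P(Education=Assoc | Income=Q4) = 0.055/0.195 = 0.282051.
Difference = 0.09969.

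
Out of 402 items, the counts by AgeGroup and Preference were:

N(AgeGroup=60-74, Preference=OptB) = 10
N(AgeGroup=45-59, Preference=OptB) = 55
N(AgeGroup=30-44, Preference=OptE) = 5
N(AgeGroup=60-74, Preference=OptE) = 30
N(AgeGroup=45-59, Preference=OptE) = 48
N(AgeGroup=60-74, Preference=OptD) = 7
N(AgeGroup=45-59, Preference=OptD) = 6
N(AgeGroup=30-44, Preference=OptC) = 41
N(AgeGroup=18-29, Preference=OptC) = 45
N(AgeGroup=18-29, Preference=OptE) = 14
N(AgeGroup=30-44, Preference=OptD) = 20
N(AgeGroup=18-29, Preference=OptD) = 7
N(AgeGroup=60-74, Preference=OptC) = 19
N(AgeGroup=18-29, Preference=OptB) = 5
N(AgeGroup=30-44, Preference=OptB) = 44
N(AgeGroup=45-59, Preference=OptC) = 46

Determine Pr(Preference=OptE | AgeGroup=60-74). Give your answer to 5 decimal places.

0.45455

Total with AgeGroup=60-74: 10 + 19 + 7 + 30 = 66.
P(Preference=OptE | AgeGroup=60-74) = 30/66 = 0.45455.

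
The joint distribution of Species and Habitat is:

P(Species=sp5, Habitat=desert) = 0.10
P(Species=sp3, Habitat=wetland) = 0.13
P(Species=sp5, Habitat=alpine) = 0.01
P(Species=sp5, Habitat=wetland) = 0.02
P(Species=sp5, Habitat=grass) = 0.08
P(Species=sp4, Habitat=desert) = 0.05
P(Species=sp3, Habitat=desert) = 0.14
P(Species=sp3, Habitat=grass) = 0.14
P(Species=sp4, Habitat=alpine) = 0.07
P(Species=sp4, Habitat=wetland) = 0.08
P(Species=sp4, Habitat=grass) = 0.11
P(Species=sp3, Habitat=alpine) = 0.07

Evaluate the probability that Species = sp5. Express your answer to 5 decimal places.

0.21000

P(Species=sp5) = 0.08 + 0.02 + 0.10 + 0.01 = 0.21.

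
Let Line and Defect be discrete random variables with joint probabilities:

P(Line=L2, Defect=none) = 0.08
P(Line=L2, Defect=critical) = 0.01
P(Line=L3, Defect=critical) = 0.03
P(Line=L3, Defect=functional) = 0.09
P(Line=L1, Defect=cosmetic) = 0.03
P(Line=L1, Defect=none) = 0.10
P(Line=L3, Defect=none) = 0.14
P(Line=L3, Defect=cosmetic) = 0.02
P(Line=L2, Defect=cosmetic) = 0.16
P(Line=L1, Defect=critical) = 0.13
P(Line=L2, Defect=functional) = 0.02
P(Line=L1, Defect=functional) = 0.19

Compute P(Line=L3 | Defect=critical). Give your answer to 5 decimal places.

P(Defect=critical) = 0.13 + 0.01 + 0.03 = 0.17.
P(Line=L3 | Defect=critical) = 0.03/0.17 = 0.17647.

0.17647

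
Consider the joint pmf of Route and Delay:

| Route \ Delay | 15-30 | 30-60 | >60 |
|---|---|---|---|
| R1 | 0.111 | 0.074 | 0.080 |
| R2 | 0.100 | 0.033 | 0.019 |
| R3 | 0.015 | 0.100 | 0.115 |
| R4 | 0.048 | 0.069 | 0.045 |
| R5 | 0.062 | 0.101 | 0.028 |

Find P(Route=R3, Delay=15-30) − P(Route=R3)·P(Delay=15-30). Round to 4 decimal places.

-0.0623

P(Route=R3) = 0.015 + 0.100 + 0.115 = 0.230.
P(Delay=15-30) = 0.111 + 0.100 + 0.015 + 0.048 + 0.062 = 0.336.
P(Route=R3, Delay=15-30) − P(Route=R3)P(Delay=15-30) = 0.015 − 0.230×0.336 = -0.0623.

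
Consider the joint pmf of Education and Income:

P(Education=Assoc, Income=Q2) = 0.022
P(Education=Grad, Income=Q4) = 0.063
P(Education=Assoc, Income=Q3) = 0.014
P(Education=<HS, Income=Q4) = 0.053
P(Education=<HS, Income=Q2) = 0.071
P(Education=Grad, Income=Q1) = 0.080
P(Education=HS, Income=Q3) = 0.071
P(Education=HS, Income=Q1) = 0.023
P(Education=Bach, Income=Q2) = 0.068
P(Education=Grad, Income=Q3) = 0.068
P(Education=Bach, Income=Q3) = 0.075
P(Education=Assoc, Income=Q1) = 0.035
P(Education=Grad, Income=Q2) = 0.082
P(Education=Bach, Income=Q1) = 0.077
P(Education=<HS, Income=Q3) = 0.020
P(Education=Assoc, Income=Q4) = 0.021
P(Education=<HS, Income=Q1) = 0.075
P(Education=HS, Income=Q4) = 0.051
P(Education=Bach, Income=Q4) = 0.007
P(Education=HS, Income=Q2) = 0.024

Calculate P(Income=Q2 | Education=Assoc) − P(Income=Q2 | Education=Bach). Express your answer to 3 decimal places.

-0.060

P(Education=Assoc) = 0.035 + 0.022 + 0.014 + 0.021 = 0.092; P(Income=Q2 | Education=Assoc) = 0.022/0.092 = 0.2391.
P(Education=Bach) = 0.077 + 0.068 + 0.075 + 0.007 = 0.227; P(Income=Q2 | Education=Bach) = 0.068/0.227 = 0.2996.
Difference = -0.060.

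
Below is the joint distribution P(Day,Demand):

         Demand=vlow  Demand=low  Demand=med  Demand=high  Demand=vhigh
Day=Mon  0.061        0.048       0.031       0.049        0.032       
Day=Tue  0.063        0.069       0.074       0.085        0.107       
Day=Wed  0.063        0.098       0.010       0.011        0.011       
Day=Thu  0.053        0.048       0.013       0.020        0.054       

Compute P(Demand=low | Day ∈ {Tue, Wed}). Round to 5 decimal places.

0.28257

P(Day=Tue) = 0.063 + 0.069 + 0.074 + 0.085 + 0.107 = 0.398.
P(Day=Wed) = 0.063 + 0.098 + 0.010 + 0.011 + 0.011 = 0.193.
P(Day ∈ {Tue, Wed}) = 0.398 + 0.193 = 0.591; P(Demand=low, Day ∈ {Tue, Wed}) = 0.069 + 0.098 = 0.167.
P(Demand=low | Day ∈ {Tue, Wed}) = 0.167/0.591 = 0.28257.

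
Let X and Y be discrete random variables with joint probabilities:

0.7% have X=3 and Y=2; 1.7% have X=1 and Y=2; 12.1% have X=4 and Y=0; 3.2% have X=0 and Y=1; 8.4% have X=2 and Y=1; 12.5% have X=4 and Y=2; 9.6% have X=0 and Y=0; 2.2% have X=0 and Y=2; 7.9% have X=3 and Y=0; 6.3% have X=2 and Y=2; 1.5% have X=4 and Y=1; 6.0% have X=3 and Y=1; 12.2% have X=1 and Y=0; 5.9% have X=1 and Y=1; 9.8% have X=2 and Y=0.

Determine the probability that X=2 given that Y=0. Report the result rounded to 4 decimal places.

0.1899

P(Y=0) = 0.096 + 0.122 + 0.098 + 0.079 + 0.121 = 0.516.
P(X=2 | Y=0) = 0.098/0.516 = 0.1899.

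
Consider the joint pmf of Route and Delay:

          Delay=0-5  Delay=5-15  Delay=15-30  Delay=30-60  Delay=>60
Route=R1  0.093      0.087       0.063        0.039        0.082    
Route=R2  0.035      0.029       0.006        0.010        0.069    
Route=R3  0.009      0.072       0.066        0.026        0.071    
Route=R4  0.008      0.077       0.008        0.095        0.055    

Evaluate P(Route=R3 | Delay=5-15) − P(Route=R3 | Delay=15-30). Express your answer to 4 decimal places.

P(Delay=5-15) = 0.087 + 0.029 + 0.072 + 0.077 = 0.265; P(Route=R3 | Delay=5-15) = 0.072/0.265 = 0.27170.
P(Delay=15-30) = 0.063 + 0.006 + 0.066 + 0.008 = 0.143; P(Route=R3 | Delay=15-30) = 0.066/0.143 = 0.46154.
Difference = -0.1898.

-0.1898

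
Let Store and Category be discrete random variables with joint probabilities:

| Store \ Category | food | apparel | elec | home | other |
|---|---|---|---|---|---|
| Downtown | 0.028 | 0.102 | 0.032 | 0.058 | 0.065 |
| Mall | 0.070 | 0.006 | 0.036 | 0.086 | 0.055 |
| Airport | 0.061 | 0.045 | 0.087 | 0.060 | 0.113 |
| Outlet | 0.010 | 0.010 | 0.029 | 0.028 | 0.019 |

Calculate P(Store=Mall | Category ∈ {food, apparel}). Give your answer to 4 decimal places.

P(Category=food) = 0.028 + 0.070 + 0.061 + 0.010 = 0.169.
P(Category=apparel) = 0.102 + 0.006 + 0.045 + 0.010 = 0.163.
P(Category ∈ {food, apparel}) = 0.169 + 0.163 = 0.332; P(Store=Mall, Category ∈ {food, apparel}) = 0.070 + 0.006 = 0.076.
P(Store=Mall | Category ∈ {food, apparel}) = 0.076/0.332 = 0.2289.

0.2289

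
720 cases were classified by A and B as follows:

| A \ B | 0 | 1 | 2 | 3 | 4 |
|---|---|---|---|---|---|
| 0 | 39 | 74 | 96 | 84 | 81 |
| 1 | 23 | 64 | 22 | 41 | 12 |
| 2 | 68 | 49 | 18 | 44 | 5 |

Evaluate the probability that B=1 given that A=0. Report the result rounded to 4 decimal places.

0.1979

Total with A=0: 39 + 74 + 96 + 84 + 81 = 374.
P(B=1 | A=0) = 74/374 = 0.1979.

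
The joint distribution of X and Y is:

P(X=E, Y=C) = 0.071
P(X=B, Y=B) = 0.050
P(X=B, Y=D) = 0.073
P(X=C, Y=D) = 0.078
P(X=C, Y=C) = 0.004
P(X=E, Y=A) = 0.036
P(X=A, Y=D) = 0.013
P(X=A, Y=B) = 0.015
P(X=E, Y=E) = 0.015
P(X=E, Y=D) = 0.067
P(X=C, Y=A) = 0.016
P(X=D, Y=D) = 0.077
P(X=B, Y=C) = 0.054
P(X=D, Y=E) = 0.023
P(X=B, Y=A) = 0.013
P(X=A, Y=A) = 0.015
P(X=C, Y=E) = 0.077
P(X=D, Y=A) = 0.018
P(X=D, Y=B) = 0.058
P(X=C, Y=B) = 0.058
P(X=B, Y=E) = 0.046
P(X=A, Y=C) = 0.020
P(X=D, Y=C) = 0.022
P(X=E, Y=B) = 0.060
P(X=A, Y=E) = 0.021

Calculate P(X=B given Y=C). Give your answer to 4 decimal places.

0.3158

P(Y=C) = 0.020 + 0.054 + 0.004 + 0.022 + 0.071 = 0.171.
P(X=B | Y=C) = 0.054/0.171 = 0.3158.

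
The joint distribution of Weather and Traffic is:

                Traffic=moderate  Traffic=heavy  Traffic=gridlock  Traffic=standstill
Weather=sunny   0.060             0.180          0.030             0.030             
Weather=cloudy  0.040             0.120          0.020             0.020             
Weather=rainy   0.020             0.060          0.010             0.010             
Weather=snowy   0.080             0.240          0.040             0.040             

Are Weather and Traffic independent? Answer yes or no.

Every cell satisfies P(Weather,Traffic) = P(Weather)·P(Traffic). For instance P(Weather=sunny) = 0.300, P(Traffic=moderate) = 0.200, and 0.300×0.200 = 0.060 matches the joint entry. So Weather and Traffic are independent.

yes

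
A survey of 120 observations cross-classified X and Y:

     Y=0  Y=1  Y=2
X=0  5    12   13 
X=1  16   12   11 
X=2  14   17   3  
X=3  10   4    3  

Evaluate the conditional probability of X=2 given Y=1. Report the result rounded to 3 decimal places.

0.378

Total with Y=1: 12 + 12 + 17 + 4 = 45.
P(X=2 | Y=1) = 17/45 = 0.378.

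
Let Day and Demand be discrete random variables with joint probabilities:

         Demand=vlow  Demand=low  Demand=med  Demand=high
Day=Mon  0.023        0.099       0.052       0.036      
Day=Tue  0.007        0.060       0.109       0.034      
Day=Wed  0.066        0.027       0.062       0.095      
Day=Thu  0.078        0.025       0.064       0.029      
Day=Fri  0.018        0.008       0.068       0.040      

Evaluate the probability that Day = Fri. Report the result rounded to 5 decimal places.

0.13400

P(Day=Fri) = 0.018 + 0.008 + 0.068 + 0.040 = 0.134.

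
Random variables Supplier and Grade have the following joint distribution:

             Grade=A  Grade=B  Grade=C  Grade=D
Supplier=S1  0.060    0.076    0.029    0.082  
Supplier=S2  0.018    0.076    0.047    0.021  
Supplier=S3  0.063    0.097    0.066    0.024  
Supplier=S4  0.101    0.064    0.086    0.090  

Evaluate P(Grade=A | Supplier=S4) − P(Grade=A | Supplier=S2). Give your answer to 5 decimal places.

P(Supplier=S4) = 0.101 + 0.064 + 0.086 + 0.090 = 0.341; P(Grade=A | Supplier=S4) = 0.101/0.341 = 0.296188.
P(Supplier=S2) = 0.018 + 0.076 + 0.047 + 0.021 = 0.162; P(Grade=A | Supplier=S2) = 0.018/0.162 = 0.111111.
Difference = 0.18508.

0.18508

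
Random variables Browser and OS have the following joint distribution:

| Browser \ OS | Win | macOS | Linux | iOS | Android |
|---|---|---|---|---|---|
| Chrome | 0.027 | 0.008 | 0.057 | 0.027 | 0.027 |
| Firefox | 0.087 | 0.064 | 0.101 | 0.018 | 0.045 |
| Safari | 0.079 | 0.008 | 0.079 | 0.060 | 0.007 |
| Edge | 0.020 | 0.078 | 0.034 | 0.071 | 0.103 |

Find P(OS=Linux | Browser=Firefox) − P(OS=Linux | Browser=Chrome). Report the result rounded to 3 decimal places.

P(Browser=Firefox) = 0.087 + 0.064 + 0.101 + 0.018 + 0.045 = 0.315; P(OS=Linux | Browser=Firefox) = 0.101/0.315 = 0.3206.
P(Browser=Chrome) = 0.027 + 0.008 + 0.057 + 0.027 + 0.027 = 0.146; P(OS=Linux | Browser=Chrome) = 0.057/0.146 = 0.3904.
Difference = -0.070.

-0.070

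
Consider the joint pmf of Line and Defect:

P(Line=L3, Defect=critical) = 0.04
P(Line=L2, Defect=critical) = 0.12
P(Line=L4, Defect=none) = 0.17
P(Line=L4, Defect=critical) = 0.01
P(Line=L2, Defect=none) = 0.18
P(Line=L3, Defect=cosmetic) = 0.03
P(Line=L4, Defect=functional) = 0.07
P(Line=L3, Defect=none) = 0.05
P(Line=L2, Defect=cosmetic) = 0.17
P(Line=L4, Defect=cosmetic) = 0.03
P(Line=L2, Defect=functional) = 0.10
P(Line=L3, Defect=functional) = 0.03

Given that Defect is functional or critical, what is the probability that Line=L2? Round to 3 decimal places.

0.595

P(Defect=functional) = 0.10 + 0.03 + 0.07 = 0.20.
P(Defect=critical) = 0.12 + 0.04 + 0.01 = 0.17.
P(Defect ∈ {functional, critical}) = 0.20 + 0.17 = 0.37; P(Line=L2, Defect ∈ {functional, critical}) = 0.10 + 0.12 = 0.22.
P(Line=L2 | Defect ∈ {functional, critical}) = 0.22/0.37 = 0.595.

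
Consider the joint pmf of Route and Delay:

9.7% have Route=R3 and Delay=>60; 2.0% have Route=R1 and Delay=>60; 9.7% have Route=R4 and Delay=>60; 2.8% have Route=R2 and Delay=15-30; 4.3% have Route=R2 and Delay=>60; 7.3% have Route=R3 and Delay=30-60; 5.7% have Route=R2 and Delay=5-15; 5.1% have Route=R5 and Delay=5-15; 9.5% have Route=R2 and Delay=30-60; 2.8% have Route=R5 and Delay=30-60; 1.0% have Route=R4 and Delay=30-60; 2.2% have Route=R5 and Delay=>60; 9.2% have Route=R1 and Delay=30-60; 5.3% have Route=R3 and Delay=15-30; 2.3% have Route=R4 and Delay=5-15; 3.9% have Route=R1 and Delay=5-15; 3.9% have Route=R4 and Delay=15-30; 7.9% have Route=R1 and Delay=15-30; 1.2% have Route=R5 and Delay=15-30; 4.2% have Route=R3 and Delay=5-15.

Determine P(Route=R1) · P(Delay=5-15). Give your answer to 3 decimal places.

P(Route=R1) = 0.039 + 0.079 + 0.092 + 0.020 = 0.230.
P(Delay=5-15) = 0.039 + 0.057 + 0.042 + 0.023 + 0.051 = 0.212.
Product: 0.230 × 0.212 = 0.049.

0.049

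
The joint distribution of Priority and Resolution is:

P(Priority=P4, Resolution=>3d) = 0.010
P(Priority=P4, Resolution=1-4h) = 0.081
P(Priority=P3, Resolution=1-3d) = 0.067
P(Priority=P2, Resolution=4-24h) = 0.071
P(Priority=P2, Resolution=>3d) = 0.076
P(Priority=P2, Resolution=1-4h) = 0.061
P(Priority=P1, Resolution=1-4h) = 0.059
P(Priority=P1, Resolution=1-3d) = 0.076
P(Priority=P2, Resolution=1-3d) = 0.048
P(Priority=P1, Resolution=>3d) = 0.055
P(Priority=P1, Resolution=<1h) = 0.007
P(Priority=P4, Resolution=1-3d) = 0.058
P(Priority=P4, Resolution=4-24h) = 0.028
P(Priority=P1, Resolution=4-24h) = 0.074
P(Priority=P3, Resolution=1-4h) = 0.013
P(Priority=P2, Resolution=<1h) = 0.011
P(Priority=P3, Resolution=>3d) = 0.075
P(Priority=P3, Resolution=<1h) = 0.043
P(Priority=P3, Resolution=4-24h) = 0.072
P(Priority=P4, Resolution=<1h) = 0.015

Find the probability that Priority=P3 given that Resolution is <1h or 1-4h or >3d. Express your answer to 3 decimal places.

P(Resolution=<1h) = 0.007 + 0.011 + 0.043 + 0.015 = 0.076.
P(Resolution=1-4h) = 0.059 + 0.061 + 0.013 + 0.081 = 0.214.
P(Resolution=>3d) = 0.055 + 0.076 + 0.075 + 0.010 = 0.216.
P(Resolution ∈ {<1h, 1-4h, >3d}) = 0.076 + 0.214 + 0.216 = 0.506; P(Priority=P3, Resolution ∈ {<1h, 1-4h, >3d}) = 0.043 + 0.013 + 0.075 = 0.131.
P(Priority=P3 | Resolution ∈ {<1h, 1-4h, >3d}) = 0.131/0.506 = 0.259.

0.259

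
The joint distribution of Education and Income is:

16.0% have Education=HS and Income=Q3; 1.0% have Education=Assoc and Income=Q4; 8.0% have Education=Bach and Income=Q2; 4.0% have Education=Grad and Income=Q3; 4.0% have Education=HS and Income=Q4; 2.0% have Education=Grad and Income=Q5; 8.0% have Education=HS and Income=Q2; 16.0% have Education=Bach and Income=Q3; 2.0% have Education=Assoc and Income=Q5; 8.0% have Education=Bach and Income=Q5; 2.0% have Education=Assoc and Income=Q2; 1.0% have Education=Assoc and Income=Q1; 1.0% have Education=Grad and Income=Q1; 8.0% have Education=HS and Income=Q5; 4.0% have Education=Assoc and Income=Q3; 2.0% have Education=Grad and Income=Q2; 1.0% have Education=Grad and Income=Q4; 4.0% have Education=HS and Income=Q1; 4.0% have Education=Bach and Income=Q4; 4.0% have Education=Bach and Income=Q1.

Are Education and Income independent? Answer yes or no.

Every cell satisfies P(Education,Income) = P(Education)·P(Income). For instance P(Education=Bach) = 0.400, P(Income=Q3) = 0.400, and 0.400×0.400 = 0.160 matches the joint entry. So Education and Income are independent.

yes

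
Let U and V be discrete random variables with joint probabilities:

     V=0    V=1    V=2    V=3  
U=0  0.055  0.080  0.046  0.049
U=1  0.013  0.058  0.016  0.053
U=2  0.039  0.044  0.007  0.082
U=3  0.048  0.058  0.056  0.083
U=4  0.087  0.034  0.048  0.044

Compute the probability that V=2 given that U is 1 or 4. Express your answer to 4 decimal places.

0.1813

P(U=1) = 0.013 + 0.058 + 0.016 + 0.053 = 0.140.
P(U=4) = 0.087 + 0.034 + 0.048 + 0.044 = 0.213.
P(U ∈ {1, 4}) = 0.140 + 0.213 = 0.353; P(V=2, U ∈ {1, 4}) = 0.016 + 0.048 = 0.064.
P(V=2 | U ∈ {1, 4}) = 0.064/0.353 = 0.1813.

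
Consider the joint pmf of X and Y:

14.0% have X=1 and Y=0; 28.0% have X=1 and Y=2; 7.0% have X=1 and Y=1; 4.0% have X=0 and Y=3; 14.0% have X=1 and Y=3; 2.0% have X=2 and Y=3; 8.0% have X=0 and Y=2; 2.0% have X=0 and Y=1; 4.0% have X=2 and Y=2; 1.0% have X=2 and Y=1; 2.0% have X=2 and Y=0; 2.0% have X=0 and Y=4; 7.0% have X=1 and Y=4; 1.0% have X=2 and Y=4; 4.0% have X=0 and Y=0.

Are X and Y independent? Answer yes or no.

Every cell satisfies P(X,Y) = P(X)·P(Y). For instance P(X=2) = 0.100, P(Y=0) = 0.200, and 0.100×0.200 = 0.020 matches the joint entry. So X and Y are independent.

yes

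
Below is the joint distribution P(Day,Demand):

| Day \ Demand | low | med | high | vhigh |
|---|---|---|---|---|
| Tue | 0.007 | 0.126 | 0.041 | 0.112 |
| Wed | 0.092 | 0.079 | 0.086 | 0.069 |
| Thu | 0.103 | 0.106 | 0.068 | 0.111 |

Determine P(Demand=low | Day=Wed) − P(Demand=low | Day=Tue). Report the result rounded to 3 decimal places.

P(Day=Wed) = 0.092 + 0.079 + 0.086 + 0.069 = 0.326; P(Demand=low | Day=Wed) = 0.092/0.326 = 0.2822.
P(Day=Tue) = 0.007 + 0.126 + 0.041 + 0.112 = 0.286; P(Demand=low | Day=Tue) = 0.007/0.286 = 0.0245.
Difference = 0.258.

0.258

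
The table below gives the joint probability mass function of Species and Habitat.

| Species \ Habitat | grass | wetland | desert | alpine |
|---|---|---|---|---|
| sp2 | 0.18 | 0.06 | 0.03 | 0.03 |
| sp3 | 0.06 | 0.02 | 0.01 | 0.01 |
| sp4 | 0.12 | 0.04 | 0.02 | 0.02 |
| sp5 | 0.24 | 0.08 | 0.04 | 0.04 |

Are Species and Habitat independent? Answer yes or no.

yes

Every cell satisfies P(Species,Habitat) = P(Species)·P(Habitat). For instance P(Species=sp4) = 0.20, P(Habitat=wetland) = 0.20, and 0.20×0.20 = 0.04 matches the joint entry. So Species and Habitat are independent.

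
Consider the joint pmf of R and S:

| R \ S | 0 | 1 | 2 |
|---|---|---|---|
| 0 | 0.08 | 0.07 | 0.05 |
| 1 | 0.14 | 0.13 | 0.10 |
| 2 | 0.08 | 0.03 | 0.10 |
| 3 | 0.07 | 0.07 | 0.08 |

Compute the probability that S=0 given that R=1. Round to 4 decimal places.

0.3784

P(R=1) = 0.14 + 0.13 + 0.10 = 0.37.
P(S=0 | R=1) = 0.14/0.37 = 0.3784.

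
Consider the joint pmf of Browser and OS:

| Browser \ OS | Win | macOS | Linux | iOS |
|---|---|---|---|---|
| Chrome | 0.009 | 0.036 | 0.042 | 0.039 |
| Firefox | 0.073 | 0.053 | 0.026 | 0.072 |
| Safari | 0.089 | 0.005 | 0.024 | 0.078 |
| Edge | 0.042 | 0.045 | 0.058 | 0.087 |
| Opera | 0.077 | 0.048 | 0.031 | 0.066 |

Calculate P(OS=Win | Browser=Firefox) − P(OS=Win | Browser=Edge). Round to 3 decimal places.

P(Browser=Firefox) = 0.073 + 0.053 + 0.026 + 0.072 = 0.224; P(OS=Win | Browser=Firefox) = 0.073/0.224 = 0.3259.
P(Browser=Edge) = 0.042 + 0.045 + 0.058 + 0.087 = 0.232; P(OS=Win | Browser=Edge) = 0.042/0.232 = 0.1810.
Difference = 0.145.

0.145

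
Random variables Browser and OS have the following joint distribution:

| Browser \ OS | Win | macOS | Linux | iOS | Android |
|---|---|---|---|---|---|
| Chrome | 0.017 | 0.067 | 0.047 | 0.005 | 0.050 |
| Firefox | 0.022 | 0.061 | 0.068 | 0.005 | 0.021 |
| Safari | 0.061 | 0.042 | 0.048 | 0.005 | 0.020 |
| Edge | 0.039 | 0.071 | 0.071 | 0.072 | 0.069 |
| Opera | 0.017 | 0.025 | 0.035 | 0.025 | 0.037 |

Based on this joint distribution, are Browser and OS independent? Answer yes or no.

no

P(Browser=Edge) = 0.322 and P(OS=iOS) = 0.112, so their product is 0.03606, but P(Browser=Edge, OS=iOS) = 0.072. Since these differ, Browser and OS are not independent.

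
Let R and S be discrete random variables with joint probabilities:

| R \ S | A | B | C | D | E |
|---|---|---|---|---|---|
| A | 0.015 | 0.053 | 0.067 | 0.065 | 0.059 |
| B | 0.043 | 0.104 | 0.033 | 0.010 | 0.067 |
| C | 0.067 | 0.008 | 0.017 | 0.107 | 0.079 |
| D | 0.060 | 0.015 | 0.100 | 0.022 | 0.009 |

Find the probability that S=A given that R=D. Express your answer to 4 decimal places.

P(R=D) = 0.060 + 0.015 + 0.100 + 0.022 + 0.009 = 0.206.
P(S=A | R=D) = 0.060/0.206 = 0.2913.

0.2913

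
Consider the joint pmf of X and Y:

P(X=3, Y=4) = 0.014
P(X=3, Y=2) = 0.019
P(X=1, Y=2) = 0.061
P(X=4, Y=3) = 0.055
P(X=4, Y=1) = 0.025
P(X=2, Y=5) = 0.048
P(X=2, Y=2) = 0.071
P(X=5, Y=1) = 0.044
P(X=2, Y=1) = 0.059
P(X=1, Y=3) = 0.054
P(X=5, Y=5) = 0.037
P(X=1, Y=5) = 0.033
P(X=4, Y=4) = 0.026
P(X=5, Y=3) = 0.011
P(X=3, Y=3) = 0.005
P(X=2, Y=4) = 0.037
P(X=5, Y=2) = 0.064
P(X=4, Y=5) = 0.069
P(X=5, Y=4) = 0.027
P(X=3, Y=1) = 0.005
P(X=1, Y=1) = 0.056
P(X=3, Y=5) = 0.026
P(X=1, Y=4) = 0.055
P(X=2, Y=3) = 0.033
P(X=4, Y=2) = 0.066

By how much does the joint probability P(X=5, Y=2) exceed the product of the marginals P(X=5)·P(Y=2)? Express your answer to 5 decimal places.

P(X=5) = 0.044 + 0.064 + 0.011 + 0.027 + 0.037 = 0.183.
P(Y=2) = 0.061 + 0.071 + 0.019 + 0.066 + 0.064 = 0.281.
P(X=5, Y=2) − P(X=5)P(Y=2) = 0.064 − 0.183×0.281 = 0.01258.

0.01258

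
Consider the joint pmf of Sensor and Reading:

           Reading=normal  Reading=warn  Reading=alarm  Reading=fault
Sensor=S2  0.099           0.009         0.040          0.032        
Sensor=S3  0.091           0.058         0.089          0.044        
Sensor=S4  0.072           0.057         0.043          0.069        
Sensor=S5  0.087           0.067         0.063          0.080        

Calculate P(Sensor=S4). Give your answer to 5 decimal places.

P(Sensor=S4) = 0.072 + 0.057 + 0.043 + 0.069 = 0.241.

0.24100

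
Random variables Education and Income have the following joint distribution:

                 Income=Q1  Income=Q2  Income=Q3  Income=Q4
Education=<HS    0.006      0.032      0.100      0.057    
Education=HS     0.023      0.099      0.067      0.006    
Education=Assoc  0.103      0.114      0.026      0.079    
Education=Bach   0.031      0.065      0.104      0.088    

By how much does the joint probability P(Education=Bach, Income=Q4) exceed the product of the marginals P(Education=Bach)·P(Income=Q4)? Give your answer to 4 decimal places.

P(Education=Bach) = 0.031 + 0.065 + 0.104 + 0.088 = 0.288.
P(Income=Q4) = 0.057 + 0.006 + 0.079 + 0.088 = 0.230.
P(Education=Bach, Income=Q4) − P(Education=Bach)P(Income=Q4) = 0.088 − 0.288×0.230 = 0.0218.

0.0218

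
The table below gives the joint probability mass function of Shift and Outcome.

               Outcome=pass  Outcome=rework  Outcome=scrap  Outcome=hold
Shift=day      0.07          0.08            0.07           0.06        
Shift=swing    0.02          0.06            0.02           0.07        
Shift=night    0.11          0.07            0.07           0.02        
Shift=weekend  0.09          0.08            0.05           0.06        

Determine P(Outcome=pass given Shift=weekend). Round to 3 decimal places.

0.321

P(Shift=weekend) = 0.09 + 0.08 + 0.05 + 0.06 = 0.28.
P(Outcome=pass | Shift=weekend) = 0.09/0.28 = 0.321.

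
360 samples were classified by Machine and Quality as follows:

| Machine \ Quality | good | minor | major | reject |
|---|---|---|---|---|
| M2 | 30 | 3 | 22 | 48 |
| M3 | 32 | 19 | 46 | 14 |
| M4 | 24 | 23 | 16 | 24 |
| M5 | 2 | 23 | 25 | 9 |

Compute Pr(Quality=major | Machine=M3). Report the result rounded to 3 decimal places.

0.414

Total with Machine=M3: 32 + 19 + 46 + 14 = 111.
P(Quality=major | Machine=M3) = 46/111 = 0.414.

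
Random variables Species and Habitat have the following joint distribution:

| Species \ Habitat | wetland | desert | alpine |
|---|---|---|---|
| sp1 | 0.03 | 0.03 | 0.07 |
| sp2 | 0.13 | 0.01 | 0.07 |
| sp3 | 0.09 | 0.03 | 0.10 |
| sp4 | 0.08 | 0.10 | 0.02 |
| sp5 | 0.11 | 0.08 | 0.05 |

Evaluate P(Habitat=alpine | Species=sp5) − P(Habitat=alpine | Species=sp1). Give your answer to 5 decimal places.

-0.33013

P(Species=sp5) = 0.11 + 0.08 + 0.05 = 0.24; P(Habitat=alpine | Species=sp5) = 0.05/0.24 = 0.208333.
P(Species=sp1) = 0.03 + 0.03 + 0.07 = 0.13; P(Habitat=alpine | Species=sp1) = 0.07/0.13 = 0.538462.
Difference = -0.33013.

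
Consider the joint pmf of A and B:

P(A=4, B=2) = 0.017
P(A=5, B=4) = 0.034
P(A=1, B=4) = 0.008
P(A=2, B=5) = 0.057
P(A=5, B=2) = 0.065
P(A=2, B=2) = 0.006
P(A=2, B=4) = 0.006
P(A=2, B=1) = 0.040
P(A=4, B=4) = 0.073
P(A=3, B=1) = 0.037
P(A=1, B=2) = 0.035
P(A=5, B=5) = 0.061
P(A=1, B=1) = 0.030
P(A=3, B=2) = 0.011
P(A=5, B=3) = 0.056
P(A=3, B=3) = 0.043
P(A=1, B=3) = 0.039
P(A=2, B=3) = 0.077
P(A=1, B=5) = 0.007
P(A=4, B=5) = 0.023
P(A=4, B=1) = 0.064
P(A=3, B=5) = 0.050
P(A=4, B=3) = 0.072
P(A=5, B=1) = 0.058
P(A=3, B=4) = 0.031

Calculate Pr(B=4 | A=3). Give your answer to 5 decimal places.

P(A=3) = 0.037 + 0.011 + 0.043 + 0.031 + 0.050 = 0.172.
P(B=4 | A=3) = 0.031/0.172 = 0.18023.

0.18023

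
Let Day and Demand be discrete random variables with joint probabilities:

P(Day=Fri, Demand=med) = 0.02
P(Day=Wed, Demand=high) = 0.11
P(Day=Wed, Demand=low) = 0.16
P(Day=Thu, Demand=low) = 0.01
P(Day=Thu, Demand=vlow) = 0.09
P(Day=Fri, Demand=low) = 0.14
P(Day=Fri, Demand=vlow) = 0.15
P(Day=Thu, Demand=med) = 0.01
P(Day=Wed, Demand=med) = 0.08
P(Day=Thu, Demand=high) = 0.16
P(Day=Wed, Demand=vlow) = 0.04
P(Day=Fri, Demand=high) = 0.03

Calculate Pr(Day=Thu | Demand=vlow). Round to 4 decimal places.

0.3214

P(Demand=vlow) = 0.04 + 0.09 + 0.15 = 0.28.
P(Day=Thu | Demand=vlow) = 0.09/0.28 = 0.3214.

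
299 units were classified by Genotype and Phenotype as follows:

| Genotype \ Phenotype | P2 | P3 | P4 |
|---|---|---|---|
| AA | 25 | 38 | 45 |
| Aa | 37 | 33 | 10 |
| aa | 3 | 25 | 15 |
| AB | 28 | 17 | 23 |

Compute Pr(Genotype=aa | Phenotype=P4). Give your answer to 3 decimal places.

0.161

Total with Phenotype=P4: 45 + 10 + 15 + 23 = 93.
P(Genotype=aa | Phenotype=P4) = 15/93 = 0.161.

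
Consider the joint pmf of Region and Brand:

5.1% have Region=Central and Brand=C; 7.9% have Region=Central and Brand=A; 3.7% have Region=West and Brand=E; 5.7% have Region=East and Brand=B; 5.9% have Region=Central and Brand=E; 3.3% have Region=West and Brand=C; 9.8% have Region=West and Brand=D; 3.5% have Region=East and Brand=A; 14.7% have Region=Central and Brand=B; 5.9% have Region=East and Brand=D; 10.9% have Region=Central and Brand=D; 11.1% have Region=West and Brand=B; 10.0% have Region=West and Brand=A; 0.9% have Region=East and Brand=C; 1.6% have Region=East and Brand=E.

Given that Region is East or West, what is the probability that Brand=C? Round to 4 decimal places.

P(Region=East) = 0.035 + 0.057 + 0.009 + 0.059 + 0.016 = 0.176.
P(Region=West) = 0.100 + 0.111 + 0.033 + 0.098 + 0.037 = 0.379.
P(Region ∈ {East, West}) = 0.176 + 0.379 = 0.555; P(Brand=C, Region ∈ {East, West}) = 0.009 + 0.033 = 0.042.
P(Brand=C | Region ∈ {East, West}) = 0.042/0.555 = 0.0757.

0.0757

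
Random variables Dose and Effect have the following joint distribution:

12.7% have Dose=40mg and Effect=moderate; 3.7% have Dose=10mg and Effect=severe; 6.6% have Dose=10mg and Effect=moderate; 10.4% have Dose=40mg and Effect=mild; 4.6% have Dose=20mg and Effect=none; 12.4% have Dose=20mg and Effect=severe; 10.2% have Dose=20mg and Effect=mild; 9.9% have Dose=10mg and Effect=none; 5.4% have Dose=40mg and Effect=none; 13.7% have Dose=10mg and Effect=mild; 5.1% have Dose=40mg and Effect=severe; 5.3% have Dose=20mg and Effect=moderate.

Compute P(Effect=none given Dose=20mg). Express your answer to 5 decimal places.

0.14154

P(Dose=20mg) = 0.046 + 0.102 + 0.053 + 0.124 = 0.325.
P(Effect=none | Dose=20mg) = 0.046/0.325 = 0.14154.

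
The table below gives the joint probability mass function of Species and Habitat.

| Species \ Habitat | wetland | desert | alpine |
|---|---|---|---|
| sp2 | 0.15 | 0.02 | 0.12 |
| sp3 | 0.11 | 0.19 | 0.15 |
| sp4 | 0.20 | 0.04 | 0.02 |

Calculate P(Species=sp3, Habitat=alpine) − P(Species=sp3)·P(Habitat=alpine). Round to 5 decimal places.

0.01950

P(Species=sp3) = 0.11 + 0.19 + 0.15 = 0.45.
P(Habitat=alpine) = 0.12 + 0.15 + 0.02 = 0.29.
P(Species=sp3, Habitat=alpine) − P(Species=sp3)P(Habitat=alpine) = 0.15 − 0.45×0.29 = 0.01950.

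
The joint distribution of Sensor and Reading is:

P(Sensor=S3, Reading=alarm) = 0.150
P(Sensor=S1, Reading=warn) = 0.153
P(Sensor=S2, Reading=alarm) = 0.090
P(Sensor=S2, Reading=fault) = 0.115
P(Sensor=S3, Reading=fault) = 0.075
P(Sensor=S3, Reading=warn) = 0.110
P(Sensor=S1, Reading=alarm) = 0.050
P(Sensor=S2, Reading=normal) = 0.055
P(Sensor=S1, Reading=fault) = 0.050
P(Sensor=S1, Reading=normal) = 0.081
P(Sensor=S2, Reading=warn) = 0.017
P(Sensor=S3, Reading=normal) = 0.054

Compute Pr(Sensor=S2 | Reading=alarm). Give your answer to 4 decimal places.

0.3103

P(Reading=alarm) = 0.050 + 0.090 + 0.150 = 0.290.
P(Sensor=S2 | Reading=alarm) = 0.090/0.290 = 0.3103.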